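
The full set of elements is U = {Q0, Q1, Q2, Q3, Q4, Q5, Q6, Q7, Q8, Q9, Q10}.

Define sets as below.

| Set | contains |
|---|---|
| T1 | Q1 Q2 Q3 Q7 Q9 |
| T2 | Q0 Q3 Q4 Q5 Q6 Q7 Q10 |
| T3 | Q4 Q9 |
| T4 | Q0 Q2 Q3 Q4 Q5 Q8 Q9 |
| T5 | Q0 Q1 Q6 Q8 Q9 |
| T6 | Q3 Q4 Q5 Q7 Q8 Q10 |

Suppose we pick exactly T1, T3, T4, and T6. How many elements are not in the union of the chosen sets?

Union of T1, T3, T4, T6 = {Q0, Q1, Q2, Q3, Q4, Q5, Q7, Q8, Q9, Q10}.
Not covered: Q6 — 1 element.

1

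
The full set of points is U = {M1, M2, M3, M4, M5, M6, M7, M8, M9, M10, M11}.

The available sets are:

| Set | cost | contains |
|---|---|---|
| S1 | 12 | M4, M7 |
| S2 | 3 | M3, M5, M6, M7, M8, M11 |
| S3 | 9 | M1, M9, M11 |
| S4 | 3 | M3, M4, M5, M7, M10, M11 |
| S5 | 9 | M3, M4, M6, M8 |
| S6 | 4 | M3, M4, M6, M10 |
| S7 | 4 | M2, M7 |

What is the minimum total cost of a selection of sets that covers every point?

S2, S3, S4, S7 together cover every point (S2 ∪ S3 ∪ S4 ∪ S7 = {M1, M2, M3, M4, M5, M6, M7, M8, M9, M10, M11}); total cost 3 + 9 + 3 + 4 = 19.
No covering selection has total cost below 19.

19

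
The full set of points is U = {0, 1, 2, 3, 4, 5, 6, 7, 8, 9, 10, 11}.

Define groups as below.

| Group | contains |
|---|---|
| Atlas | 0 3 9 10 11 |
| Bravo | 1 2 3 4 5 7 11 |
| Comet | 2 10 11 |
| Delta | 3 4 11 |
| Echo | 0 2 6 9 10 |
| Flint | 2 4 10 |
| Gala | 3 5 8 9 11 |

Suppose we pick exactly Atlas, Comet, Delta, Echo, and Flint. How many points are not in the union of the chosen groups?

4

Union of Atlas, Comet, Delta, Echo, Flint = {0, 2, 3, 4, 6, 9, 10, 11}.
Not covered: 1, 5, 7, 8 — 4 points.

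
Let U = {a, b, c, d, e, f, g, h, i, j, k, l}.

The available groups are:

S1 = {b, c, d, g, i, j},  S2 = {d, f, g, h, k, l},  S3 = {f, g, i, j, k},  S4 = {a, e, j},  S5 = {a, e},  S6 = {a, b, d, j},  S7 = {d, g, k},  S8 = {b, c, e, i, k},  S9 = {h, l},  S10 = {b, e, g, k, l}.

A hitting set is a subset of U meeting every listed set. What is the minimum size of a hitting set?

T = {a, c, g, h} meets every group (each contains at least one member of T), and |T| = 4.
No choice of 3 elements meets every group, so 4 is the minimum.

4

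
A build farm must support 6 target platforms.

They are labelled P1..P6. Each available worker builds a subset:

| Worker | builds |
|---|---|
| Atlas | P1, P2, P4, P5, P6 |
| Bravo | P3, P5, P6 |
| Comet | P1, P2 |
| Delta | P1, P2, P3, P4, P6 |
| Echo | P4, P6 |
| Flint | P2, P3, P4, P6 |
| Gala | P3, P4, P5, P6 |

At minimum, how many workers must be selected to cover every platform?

Comet and Gala together: Comet ∪ Gala = {P1, P2, P3, P4, P5, P6} — every platform is covered.
No single worker has all 6 platforms (the largest, Atlas, has 5), so 2 is optimal.

2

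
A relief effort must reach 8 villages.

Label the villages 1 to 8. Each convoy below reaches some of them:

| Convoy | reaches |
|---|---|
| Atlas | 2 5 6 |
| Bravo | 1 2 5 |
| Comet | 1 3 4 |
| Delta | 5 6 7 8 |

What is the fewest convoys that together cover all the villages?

3

Take {Bravo, Comet, Delta}. Their union is {1, 2, 3, 4, 5, 6, 7, 8}, which is all 8 villages.
Only Comet contains 3, so Comet is forced; the remaining 5 villages need at least 2 more convoys (each remaining convoy adds at most 4) — so at least 3 convoys are needed, and 3 is optimal.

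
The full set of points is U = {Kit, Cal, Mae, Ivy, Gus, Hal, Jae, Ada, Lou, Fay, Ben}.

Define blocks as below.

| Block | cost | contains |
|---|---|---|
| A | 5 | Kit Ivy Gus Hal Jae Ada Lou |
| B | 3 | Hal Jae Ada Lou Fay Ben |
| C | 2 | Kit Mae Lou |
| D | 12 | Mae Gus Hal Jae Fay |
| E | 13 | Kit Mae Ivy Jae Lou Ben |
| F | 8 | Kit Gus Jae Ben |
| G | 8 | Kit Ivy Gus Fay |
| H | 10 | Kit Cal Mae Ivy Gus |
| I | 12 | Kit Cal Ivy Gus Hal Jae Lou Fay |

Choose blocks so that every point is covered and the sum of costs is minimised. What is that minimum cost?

13

B, H together cover every point (B ∪ H = {Kit, Cal, Mae, Ivy, Gus, Hal, Jae, Ada, Lou, Fay, Ben}); total cost 3 + 10 = 13.
The greedy pick B, C, A, H costs 20; no covering selection beats 13.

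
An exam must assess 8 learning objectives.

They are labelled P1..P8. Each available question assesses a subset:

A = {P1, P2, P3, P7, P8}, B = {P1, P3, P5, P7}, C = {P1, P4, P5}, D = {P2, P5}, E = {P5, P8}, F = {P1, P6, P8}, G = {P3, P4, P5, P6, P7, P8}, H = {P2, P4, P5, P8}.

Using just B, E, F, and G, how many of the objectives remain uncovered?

1

Union of B, E, F, G = {P1, P3, P4, P5, P6, P7, P8}.
Not covered: P2 — 1 objective.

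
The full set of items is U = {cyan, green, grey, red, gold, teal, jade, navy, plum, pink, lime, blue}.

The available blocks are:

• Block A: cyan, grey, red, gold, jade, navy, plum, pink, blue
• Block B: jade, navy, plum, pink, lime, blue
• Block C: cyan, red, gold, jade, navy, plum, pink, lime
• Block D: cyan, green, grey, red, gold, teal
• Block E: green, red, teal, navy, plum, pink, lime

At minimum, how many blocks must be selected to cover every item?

2

B and D cover everything between them: the union {cyan, green, grey, red, gold, teal, jade, navy, plum, pink, lime, blue} is all of U.
No single block has all 12 items (the largest, A, has 9), so 2 is optimal.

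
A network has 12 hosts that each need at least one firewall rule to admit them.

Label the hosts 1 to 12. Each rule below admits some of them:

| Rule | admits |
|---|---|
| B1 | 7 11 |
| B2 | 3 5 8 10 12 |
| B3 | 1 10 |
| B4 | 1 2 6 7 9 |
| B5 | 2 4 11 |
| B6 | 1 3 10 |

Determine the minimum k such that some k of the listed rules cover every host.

3

Take {B2, B4, B5}. Their union is {1, 2, 3, 4, 5, 6, 7, 8, 9, 10, 11, 12}, which is all 12 hosts.
Each rule has at most 5 hosts, and 2·5 = 10 < 12 — so at least 3 rules are needed, and 3 is optimal.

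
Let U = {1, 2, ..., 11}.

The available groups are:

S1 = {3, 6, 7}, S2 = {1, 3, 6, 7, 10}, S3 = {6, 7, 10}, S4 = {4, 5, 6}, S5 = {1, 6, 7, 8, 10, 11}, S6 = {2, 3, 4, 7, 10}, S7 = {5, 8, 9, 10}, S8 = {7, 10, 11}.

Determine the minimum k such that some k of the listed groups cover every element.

Take {S5, S6, S7}. Their union is {1, 2, 3, 4, 5, 6, 7, 8, 9, 10, 11}, which is all 11 elements.
Only S6 contains 2, so S6 is forced; the remaining 6 elements need at least 2 more groups (each remaining group adds at most 4) — so at least 3 groups are needed, and 3 is optimal.

3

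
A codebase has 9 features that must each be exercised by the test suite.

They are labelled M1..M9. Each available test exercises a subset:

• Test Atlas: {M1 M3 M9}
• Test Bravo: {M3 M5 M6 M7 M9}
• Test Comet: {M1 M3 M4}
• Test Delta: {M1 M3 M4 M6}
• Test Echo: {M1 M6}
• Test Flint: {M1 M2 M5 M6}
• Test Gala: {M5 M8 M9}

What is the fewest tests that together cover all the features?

Take {Bravo, Comet, Flint, Gala}. Their union is {M1, M2, M3, M4, M5, M6, M7, M8, M9}, which is all 9 features.
No 3 of the 7 tests cover everything (all 35 combinations miss at least one feature), so 4 is optimal.

4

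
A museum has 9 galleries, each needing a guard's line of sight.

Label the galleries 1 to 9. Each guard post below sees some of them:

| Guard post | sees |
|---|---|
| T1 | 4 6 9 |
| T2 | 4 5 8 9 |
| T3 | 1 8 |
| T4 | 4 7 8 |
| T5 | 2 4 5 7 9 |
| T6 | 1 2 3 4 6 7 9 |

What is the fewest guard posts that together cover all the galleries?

T2 and T6 together: T2 ∪ T6 = {1, 2, 3, 4, 5, 6, 7, 8, 9} — every gallery is covered.
No single guard post has all 9 galleries (the largest, T6, has 7), so 2 is optimal.

2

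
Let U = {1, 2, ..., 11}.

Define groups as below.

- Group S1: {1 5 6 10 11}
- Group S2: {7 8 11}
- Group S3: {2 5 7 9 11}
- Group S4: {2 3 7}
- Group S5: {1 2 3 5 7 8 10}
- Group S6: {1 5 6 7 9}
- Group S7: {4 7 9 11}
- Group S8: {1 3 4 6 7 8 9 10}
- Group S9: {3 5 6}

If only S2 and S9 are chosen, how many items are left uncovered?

5

Union of S2, S9 = {3, 5, 6, 7, 8, 11}.
Not covered: 1, 2, 4, 9, 10 — 5 items.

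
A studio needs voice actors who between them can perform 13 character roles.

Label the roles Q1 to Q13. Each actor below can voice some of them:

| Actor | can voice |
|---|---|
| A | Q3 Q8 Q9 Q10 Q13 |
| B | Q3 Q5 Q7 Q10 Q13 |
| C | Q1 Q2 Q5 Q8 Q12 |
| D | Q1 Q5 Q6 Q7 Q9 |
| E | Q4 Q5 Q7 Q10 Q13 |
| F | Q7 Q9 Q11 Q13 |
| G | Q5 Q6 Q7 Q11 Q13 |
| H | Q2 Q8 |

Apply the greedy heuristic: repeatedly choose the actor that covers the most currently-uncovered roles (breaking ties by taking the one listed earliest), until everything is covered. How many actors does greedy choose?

4

Greedy: pick A (covers 5 new) → pick C (covers 4 new) → pick G (covers 3 new) → pick E (covers 1 new). Total picks: 4.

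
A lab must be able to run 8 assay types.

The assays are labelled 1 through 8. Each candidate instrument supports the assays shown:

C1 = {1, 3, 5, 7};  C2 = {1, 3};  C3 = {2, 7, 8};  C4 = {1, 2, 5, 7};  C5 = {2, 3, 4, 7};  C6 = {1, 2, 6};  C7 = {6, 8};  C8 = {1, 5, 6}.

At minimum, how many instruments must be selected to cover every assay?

3

C3 and C5 and C8 together: C3 ∪ C5 ∪ C8 = {1, 2, 3, 4, 5, 6, 7, 8} — every assay is covered.
Only C5 contains 4, so C5 is forced; the remaining 4 assays need at least 2 more instruments (each remaining instrument adds at most 3) — so at least 3 instruments are needed, and 3 is optimal.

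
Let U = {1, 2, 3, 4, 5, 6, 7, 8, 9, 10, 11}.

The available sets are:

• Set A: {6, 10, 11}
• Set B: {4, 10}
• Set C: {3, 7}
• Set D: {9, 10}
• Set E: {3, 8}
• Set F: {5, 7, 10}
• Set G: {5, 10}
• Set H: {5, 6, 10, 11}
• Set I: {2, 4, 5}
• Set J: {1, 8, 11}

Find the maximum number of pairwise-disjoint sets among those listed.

4

C, D, I, J are pairwise disjoint (C={3,7}; D={9,10}; I={2,4,5}; J={1,8,11}).
Every remaining set overlaps one of these, and no 5 of the listed sets are pairwise disjoint, so 4 is the maximum.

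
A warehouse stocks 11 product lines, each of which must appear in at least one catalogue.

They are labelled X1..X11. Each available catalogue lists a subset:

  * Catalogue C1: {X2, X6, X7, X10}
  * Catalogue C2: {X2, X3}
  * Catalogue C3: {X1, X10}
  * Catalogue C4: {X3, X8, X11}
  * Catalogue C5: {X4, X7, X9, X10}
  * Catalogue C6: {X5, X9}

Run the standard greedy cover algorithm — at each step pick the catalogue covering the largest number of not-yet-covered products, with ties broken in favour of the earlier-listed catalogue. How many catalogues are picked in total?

5

Greedy: pick C1 (covers 4 new) → pick C4 (covers 3 new) → pick C5 (covers 2 new) → pick C3 (covers 1 new) → pick C6 (covers 1 new). Total picks: 5.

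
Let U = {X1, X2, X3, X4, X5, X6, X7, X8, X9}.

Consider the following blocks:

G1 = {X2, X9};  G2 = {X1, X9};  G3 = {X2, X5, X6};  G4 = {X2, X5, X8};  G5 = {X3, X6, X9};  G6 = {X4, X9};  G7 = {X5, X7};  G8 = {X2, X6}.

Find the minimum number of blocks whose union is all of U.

5

G2, G4, G5, G6, and G7 cover everything between them: the union {X1, X2, X3, X4, X5, X6, X7, X8, X9} is all of U.
No 4 of the 8 blocks cover everything (all 70 combinations miss at least one item), so 5 is optimal.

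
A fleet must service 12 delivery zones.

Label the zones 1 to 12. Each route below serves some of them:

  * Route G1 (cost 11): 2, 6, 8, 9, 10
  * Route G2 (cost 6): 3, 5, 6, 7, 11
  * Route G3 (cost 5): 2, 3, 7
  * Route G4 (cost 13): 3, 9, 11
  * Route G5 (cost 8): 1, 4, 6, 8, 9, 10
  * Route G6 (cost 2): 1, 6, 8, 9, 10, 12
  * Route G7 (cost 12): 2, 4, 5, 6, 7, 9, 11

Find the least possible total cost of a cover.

19

G3, G6, G7 together cover every zone (G3 ∪ G6 ∪ G7 = {1, 2, 3, 4, 5, 6, 7, 8, 9, 10, 11, 12}); total cost 5 + 2 + 12 = 19.
The greedy pick G6, G2, G3, G5 costs 21; no covering selection beats 19.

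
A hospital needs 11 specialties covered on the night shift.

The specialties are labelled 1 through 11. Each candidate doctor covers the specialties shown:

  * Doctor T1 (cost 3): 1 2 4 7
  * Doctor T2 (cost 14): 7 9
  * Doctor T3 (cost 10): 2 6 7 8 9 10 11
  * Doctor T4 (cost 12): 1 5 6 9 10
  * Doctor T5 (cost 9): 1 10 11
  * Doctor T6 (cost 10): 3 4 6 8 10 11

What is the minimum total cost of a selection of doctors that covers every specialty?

25

T1, T4, T6 together cover every specialty (T1 ∪ T4 ∪ T6 = {1, 2, 3, 4, 5, 6, 7, 8, 9, 10, 11}); total cost 3 + 12 + 10 = 25.
The greedy pick T1, T3, T6, T4 costs 35; no covering selection beats 25.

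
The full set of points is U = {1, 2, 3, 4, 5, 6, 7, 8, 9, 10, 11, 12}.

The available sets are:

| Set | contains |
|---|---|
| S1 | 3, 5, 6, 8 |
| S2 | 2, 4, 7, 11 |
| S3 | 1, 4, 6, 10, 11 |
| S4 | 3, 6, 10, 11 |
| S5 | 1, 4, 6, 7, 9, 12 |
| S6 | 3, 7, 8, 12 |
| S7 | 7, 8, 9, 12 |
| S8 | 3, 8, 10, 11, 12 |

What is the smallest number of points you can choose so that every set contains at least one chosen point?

3

The 3 points {3, 4, 12} hit every set.
No choice of 2 points meets every set, so 3 is the minimum.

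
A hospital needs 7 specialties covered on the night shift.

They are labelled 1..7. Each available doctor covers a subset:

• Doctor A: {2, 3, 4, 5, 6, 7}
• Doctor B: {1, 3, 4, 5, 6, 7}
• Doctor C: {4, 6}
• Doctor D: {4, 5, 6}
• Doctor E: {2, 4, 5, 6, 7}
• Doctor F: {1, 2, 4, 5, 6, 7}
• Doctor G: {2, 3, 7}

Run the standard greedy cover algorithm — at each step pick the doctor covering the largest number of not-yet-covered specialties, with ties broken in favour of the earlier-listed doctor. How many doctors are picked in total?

Greedy: pick A (covers 6 new) → pick B (covers 1 new). Total picks: 2.

2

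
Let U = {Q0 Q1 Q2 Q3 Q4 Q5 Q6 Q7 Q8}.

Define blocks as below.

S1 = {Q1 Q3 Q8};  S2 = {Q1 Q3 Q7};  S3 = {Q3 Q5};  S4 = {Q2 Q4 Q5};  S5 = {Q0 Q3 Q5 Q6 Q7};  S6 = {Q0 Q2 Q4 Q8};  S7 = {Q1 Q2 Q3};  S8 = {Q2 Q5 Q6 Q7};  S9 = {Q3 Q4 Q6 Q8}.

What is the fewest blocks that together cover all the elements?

Take {S5, S6, S7}. Their union is {Q0, Q1, Q2, Q3, Q4, Q5, Q6, Q7, Q8}, which is all 9 elements.
No 2 of the 9 blocks cover everything (all 36 combinations miss at least one element), so 3 is optimal.

3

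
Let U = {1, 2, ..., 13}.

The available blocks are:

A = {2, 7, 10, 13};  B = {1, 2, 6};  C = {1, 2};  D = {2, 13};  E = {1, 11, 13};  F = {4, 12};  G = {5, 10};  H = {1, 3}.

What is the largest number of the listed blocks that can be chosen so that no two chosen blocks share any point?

D, F, G, H are pairwise disjoint (D={2,13}; F={4,12}; G={5,10}; H={1,3}).
Every remaining block overlaps one of these, and no 5 of the listed blocks are pairwise disjoint, so 4 is the maximum.

4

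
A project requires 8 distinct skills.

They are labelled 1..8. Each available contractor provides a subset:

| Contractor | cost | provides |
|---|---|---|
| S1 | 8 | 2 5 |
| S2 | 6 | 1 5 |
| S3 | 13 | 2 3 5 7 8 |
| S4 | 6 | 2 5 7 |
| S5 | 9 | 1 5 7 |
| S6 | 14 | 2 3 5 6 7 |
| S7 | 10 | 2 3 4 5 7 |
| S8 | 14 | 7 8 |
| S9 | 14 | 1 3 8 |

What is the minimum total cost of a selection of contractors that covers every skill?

S6, S7, S9 together cover every skill (S6 ∪ S7 ∪ S9 = {1, 2, 3, 4, 5, 6, 7, 8}); total cost 14 + 10 + 14 = 38.
The greedy pick S4, S9, S7, S6 costs 44; no covering selection beats 38.

38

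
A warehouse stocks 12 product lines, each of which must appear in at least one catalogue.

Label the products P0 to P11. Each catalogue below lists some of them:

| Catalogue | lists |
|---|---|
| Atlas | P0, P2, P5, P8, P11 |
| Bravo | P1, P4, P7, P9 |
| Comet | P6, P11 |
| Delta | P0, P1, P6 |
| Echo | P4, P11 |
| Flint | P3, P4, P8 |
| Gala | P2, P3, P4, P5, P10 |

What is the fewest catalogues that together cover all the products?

4

Take {Atlas, Bravo, Comet, Gala}. Their union is {P0, P1, P2, P3, P4, P5, P6, P7, P8, P9, P10, P11}, which is all 12 products.
Only Gala contains P10, so Gala is forced; the remaining 7 products need at least 3 more catalogues (each remaining catalogue adds at most 3) — so at least 4 catalogues are needed, and 4 is optimal.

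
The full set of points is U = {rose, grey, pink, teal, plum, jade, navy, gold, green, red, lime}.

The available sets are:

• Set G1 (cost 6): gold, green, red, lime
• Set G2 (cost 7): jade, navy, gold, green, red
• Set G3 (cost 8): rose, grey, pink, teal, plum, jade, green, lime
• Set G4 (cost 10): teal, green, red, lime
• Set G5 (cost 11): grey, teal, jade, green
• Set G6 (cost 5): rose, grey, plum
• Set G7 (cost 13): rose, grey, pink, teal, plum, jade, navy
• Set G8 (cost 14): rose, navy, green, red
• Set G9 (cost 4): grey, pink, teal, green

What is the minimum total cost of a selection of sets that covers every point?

G2, G3 together cover every point (G2 ∪ G3 = {rose, grey, pink, teal, plum, jade, navy, gold, green, red, lime}); total cost 7 + 8 = 15.
No covering selection has total cost below 15.

15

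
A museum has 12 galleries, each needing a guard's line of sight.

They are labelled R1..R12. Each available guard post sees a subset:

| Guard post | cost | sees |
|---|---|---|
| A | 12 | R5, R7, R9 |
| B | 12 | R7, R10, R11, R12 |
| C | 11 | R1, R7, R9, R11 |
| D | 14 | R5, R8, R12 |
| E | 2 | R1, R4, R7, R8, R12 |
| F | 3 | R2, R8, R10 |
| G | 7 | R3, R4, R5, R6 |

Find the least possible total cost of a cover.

C, E, F, G together cover every gallery (C ∪ E ∪ F ∪ G = {R1, R2, R3, R4, R5, R6, R7, R8, R9, R10, R11, R12}); total cost 11 + 2 + 3 + 7 = 23.
No covering selection has total cost below 23.

23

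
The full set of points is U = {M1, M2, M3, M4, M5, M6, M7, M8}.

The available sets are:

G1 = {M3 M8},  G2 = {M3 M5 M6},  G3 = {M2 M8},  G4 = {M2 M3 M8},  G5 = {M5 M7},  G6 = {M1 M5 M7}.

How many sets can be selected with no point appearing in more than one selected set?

G4, G6 are pairwise disjoint (G4={M2,M3,M8}; G6={M1,M5,M7}).
Every remaining set overlaps one of these, and no 3 of the listed sets are pairwise disjoint, so 2 is the maximum.

2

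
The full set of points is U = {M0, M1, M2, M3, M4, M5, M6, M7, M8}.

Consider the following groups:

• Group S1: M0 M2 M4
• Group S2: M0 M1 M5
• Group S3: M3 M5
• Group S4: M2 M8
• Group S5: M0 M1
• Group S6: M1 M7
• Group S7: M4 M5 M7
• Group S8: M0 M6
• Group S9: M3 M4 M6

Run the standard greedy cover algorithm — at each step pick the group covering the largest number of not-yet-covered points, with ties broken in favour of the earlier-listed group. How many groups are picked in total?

Greedy: pick S1 (covers 3 new) → pick S2 (covers 2 new) → pick S9 (covers 2 new) → pick S4 (covers 1 new) → pick S6 (covers 1 new). Total picks: 5.
(The true minimum cover uses only 4 groups, so greedy is not optimal here.)

5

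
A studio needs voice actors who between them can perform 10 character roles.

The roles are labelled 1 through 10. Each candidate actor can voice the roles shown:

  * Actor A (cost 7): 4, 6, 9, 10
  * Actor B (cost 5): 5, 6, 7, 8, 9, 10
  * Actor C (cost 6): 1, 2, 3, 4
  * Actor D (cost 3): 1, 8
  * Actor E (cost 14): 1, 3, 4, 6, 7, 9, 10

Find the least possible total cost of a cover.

11

B, C together cover every role (B ∪ C = {1, 2, 3, 4, 5, 6, 7, 8, 9, 10}); total cost 5 + 6 = 11.
No covering selection has total cost below 11.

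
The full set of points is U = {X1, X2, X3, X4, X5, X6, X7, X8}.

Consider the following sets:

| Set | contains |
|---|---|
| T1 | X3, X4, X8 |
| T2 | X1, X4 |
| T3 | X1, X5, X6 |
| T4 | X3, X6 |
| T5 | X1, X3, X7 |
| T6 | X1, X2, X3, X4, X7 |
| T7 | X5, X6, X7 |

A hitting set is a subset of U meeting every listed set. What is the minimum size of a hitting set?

3

The 3 points {X1, X3, X6} hit every set.
No choice of 2 points meets every set, so 3 is the minimum.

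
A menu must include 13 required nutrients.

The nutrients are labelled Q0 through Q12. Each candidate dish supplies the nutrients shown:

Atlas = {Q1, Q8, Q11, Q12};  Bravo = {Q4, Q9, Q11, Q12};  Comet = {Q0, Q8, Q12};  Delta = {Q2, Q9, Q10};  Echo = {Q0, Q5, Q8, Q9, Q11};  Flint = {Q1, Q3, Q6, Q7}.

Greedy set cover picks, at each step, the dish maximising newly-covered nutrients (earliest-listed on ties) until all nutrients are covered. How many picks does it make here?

4

Greedy: pick Echo (covers 5 new) → pick Flint (covers 4 new) → pick Bravo (covers 2 new) → pick Delta (covers 2 new). Total picks: 4.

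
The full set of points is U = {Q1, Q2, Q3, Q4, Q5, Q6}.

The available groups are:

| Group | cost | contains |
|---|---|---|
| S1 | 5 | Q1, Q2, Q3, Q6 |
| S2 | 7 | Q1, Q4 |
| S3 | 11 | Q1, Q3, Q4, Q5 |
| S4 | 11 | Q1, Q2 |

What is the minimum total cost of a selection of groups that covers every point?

S1, S3 together cover every point (S1 ∪ S3 = {Q1, Q2, Q3, Q4, Q5, Q6}); total cost 5 + 11 = 16.
No covering selection has total cost below 16.

16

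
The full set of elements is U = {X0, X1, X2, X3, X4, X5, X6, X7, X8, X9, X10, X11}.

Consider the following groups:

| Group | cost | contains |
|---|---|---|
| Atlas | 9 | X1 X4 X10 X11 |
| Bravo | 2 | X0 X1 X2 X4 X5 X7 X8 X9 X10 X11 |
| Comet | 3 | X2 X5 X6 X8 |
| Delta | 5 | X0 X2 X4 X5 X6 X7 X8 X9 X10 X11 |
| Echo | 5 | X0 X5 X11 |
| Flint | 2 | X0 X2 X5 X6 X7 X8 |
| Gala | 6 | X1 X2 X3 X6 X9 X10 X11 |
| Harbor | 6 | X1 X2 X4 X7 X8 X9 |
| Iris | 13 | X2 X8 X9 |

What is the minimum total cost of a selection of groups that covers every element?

Bravo, Gala together cover every element (Bravo ∪ Gala = {X0, X1, X2, X3, X4, X5, X6, X7, X8, X9, X10, X11}); total cost 2 + 6 = 8.
The greedy pick Bravo, Flint, Gala costs 10; no covering selection beats 8.

8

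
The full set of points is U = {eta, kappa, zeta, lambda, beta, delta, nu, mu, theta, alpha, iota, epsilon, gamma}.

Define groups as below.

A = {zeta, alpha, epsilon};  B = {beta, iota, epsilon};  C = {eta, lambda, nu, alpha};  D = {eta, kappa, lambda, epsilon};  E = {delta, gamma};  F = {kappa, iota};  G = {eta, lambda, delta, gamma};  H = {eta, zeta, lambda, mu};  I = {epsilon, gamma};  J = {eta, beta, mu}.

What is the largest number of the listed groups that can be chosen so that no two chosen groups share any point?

A, E, F, J are pairwise disjoint (A={zeta,alpha,epsilon}; E={delta,gamma}; F={kappa,iota}; J={eta,beta,mu}).
Every remaining group overlaps one of these, and no 5 of the listed groups are pairwise disjoint, so 4 is the maximum.

4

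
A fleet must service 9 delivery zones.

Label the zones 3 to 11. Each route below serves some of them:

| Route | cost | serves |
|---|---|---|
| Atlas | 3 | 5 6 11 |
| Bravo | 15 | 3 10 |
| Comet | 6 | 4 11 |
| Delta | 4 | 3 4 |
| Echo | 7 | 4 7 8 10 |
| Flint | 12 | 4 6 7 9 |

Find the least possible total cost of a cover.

Atlas, Delta, Echo, Flint together cover every zone (Atlas ∪ Delta ∪ Echo ∪ Flint = {3, 4, 5, 6, 7, 8, 9, 10, 11}); total cost 3 + 4 + 7 + 12 = 26.
No covering selection has total cost below 26.

26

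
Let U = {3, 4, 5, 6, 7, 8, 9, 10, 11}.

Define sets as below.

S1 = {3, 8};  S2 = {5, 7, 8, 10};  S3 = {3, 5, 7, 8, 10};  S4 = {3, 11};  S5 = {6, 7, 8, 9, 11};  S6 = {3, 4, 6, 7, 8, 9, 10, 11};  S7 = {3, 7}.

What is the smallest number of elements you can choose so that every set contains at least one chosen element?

2

Take H = {3, 7}. Each listed set contains at least one of these, so H is a hitting set of size 2.
The sets S2, S4 are pairwise disjoint, so any hitting set needs a separate element for each — at least 2. Hence 2 is optimal.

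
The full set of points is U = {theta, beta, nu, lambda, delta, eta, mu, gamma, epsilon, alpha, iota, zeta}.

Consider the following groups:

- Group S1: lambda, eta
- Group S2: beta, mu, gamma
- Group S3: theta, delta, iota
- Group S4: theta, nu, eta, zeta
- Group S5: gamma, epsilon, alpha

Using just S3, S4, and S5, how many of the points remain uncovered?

3

Union of S3, S4, S5 = {theta, nu, delta, eta, gamma, epsilon, alpha, iota, zeta}.
Not covered: beta, lambda, mu — 3 points.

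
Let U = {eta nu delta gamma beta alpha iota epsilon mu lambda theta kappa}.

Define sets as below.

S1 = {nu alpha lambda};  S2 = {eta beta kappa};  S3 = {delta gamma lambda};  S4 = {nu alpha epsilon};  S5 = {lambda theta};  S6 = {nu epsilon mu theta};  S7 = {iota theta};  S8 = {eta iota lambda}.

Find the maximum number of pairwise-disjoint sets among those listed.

4

S2, S3, S4, S7 are pairwise disjoint (S2={eta,beta,kappa}; S3={delta,gamma,lambda}; S4={nu,alpha,epsilon}; S7={iota,theta}).
Every remaining set overlaps one of these, and no 5 of the listed sets are pairwise disjoint, so 4 is the maximum.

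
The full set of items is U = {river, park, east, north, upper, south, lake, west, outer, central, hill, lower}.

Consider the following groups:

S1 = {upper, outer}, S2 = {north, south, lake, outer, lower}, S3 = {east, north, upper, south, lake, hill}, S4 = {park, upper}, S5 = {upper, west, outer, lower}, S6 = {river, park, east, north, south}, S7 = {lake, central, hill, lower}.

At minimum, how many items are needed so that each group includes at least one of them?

3

The 3 items {river, upper, lake} hit every group.
The groups S1, S6, S7 are pairwise disjoint, so any hitting set needs a separate item for each — at least 3. Hence 3 is optimal.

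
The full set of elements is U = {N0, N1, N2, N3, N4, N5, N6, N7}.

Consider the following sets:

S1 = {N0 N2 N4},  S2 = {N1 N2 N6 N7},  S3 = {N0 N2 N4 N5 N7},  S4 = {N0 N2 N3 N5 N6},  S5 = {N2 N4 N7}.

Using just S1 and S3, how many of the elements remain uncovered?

3

Union of S1, S3 = {N0, N2, N4, N5, N7}.
Not covered: N1, N3, N6 — 3 elements.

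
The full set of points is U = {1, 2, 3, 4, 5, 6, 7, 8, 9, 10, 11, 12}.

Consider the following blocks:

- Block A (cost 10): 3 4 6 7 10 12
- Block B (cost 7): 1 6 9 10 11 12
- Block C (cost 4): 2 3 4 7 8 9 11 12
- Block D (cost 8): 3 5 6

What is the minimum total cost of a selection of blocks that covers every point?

19

B, C, D together cover every point (B ∪ C ∪ D = {1, 2, 3, 4, 5, 6, 7, 8, 9, 10, 11, 12}); total cost 7 + 4 + 8 = 19.
No covering selection has total cost below 19.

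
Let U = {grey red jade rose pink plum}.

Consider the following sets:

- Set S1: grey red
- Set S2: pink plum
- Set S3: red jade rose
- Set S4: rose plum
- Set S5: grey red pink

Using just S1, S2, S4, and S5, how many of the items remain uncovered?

1

Union of S1, S2, S4, S5 = {grey, red, rose, pink, plum}.
Not covered: jade — 1 item.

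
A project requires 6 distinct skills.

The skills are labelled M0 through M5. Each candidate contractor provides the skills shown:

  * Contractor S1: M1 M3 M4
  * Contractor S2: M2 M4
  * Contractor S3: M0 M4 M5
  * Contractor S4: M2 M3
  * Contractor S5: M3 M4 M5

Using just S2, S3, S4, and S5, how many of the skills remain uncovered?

Union of S2, S3, S4, S5 = {M0, M2, M3, M4, M5}.
Not covered: M1 — 1 skill.

1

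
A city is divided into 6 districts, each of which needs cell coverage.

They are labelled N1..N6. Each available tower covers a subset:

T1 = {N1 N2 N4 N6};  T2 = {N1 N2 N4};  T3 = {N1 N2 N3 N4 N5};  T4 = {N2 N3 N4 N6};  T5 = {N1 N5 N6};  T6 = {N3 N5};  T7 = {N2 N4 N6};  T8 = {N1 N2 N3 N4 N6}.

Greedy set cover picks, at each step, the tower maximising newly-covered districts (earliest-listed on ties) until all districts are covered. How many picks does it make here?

Greedy: pick T3 (covers 5 new) → pick T1 (covers 1 new). Total picks: 2.

2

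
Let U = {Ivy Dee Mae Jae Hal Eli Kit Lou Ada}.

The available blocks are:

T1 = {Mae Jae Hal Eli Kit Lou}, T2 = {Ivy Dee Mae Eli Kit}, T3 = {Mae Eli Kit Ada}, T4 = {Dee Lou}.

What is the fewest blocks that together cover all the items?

T1 and T2 and T3 together: T1 ∪ T2 ∪ T3 = {Ivy, Dee, Mae, Jae, Hal, Eli, Kit, Lou, Ada} — every item is covered.
Only T2 contains Ivy, so T2 is forced; the remaining 4 items need at least 2 more blocks (each remaining block adds at most 3) — so at least 3 blocks are needed, and 3 is optimal.

3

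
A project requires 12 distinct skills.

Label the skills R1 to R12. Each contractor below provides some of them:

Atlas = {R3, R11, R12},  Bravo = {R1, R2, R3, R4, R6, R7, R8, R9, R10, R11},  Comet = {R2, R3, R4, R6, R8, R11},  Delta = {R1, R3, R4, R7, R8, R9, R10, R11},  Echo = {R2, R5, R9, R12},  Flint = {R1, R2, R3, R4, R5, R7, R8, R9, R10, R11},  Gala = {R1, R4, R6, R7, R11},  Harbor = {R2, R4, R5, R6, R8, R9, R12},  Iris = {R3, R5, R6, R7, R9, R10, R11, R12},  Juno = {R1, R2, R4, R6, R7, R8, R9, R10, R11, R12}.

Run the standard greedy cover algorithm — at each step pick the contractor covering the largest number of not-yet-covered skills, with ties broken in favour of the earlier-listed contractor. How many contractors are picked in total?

Greedy: pick Bravo (covers 10 new) → pick Echo (covers 2 new). Total picks: 2.

2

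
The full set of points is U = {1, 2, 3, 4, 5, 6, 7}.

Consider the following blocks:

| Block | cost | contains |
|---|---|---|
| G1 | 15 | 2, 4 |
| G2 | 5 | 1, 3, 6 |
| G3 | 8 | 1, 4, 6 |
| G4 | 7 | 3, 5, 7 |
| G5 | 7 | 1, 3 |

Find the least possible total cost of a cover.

G1, G2, G4 together cover every point (G1 ∪ G2 ∪ G4 = {1, 2, 3, 4, 5, 6, 7}); total cost 15 + 5 + 7 = 27.
No covering selection has total cost below 27.

27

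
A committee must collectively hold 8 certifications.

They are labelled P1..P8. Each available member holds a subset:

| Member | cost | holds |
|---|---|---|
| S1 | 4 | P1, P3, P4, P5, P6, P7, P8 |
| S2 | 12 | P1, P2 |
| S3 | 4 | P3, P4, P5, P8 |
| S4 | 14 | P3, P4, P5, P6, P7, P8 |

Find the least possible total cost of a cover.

S1, S2 together cover every certification (S1 ∪ S2 = {P1, P2, P3, P4, P5, P6, P7, P8}); total cost 4 + 12 = 16.
No covering selection has total cost below 16.

16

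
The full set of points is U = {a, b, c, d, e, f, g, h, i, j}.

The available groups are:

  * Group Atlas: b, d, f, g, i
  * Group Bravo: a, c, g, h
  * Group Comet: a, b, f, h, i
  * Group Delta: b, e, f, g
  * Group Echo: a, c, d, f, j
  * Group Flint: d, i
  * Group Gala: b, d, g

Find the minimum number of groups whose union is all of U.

3

Comet and Delta and Echo together: Comet ∪ Delta ∪ Echo = {a, b, c, d, e, f, g, h, i, j} — every point is covered.
Only Delta contains e, so Delta is forced; the remaining 6 points need at least 2 more groups (each remaining group adds at most 4) — so at least 3 groups are needed, and 3 is optimal.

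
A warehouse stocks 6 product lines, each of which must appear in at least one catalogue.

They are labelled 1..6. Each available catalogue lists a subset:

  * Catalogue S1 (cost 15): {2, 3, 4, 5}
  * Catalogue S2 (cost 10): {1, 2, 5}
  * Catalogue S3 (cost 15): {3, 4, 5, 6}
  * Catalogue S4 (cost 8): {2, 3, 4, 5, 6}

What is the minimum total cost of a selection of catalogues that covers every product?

18

S2, S4 together cover every product (S2 ∪ S4 = {1, 2, 3, 4, 5, 6}); total cost 10 + 8 = 18.
No covering selection has total cost below 18.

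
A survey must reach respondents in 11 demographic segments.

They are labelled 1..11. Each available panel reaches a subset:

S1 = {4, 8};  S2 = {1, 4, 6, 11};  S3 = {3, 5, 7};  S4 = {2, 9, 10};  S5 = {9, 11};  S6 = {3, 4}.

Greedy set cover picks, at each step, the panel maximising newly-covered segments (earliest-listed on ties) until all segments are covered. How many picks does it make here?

Greedy: pick S2 (covers 4 new) → pick S3 (covers 3 new) → pick S4 (covers 3 new) → pick S1 (covers 1 new). Total picks: 4.

4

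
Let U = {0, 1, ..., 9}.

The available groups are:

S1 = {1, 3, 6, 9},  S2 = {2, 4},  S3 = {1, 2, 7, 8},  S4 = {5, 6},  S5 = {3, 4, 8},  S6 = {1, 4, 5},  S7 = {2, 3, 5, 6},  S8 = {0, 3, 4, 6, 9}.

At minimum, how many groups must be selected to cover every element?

S3, S4, and S8 cover everything between them: the union {0, 1, 2, 3, 4, 5, 6, 7, 8, 9} is all of U.
Only S8 contains 0, so S8 is forced; the remaining 5 elements need at least 2 more groups (each remaining group adds at most 4) — so at least 3 groups are needed, and 3 is optimal.

3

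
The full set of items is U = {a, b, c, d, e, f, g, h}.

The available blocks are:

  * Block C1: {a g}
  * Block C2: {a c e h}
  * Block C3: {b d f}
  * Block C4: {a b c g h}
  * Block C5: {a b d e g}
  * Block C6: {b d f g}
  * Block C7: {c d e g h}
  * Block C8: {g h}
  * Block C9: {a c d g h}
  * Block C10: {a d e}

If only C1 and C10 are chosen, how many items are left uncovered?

Union of C1, C10 = {a, d, e, g}.
Not covered: b, c, f, h — 4 items.

4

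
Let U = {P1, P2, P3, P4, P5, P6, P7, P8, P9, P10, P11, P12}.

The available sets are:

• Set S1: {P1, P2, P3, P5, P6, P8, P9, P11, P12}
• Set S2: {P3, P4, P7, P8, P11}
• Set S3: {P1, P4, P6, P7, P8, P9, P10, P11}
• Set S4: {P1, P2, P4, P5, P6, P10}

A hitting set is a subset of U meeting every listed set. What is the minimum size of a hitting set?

The 2 points {P4, P8} hit every set.
No single point lies in every set, so at least 2 are needed and 2 is optimal.

2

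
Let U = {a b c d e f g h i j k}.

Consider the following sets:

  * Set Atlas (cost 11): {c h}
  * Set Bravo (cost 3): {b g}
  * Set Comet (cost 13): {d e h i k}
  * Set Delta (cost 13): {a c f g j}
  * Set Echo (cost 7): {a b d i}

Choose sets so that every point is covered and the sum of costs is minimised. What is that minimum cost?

29

Bravo, Comet, Delta together cover every point (Bravo ∪ Comet ∪ Delta = {a, b, c, d, e, f, g, h, i, j, k}); total cost 3 + 13 + 13 = 29.
The greedy pick Bravo, Echo, Comet, Delta costs 36; no covering selection beats 29.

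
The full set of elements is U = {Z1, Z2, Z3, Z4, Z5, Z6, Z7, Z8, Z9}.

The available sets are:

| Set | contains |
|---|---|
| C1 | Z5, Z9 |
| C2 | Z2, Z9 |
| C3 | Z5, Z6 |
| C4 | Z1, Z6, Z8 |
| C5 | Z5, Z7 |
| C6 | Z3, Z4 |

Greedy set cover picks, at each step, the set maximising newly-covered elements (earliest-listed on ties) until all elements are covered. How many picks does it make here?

Greedy: pick C4 (covers 3 new) → pick C1 (covers 2 new) → pick C6 (covers 2 new) → pick C2 (covers 1 new) → pick C5 (covers 1 new). Total picks: 5.
(The true minimum cover uses only 4 sets, so greedy is not optimal here.)

5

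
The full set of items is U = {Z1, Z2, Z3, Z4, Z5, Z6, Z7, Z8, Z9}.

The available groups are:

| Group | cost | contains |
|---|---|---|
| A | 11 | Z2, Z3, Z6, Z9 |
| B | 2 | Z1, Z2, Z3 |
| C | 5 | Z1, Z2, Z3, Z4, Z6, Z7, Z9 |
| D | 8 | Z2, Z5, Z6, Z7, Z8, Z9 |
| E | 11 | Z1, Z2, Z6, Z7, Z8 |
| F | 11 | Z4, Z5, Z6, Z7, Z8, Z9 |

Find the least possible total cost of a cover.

13

C, D together cover every item (C ∪ D = {Z1, Z2, Z3, Z4, Z5, Z6, Z7, Z8, Z9}); total cost 5 + 8 = 13.
The greedy pick B, C, D costs 15; no covering selection beats 13.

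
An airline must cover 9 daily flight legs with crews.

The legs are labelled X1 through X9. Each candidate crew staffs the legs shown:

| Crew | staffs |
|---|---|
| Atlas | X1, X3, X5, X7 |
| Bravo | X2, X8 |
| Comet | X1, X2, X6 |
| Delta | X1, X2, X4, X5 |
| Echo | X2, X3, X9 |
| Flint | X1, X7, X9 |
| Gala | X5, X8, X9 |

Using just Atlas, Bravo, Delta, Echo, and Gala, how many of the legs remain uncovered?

1

Union of Atlas, Bravo, Delta, Echo, Gala = {X1, X2, X3, X4, X5, X7, X8, X9}.
Not covered: X6 — 1 leg.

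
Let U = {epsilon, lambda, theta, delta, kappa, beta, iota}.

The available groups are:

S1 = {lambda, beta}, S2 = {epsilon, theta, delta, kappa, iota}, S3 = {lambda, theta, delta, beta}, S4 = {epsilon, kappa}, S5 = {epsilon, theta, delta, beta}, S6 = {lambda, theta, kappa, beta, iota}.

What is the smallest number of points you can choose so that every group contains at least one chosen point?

2

Take H = {epsilon, beta}. Each listed group contains at least one of these, so H is a hitting set of size 2.
The groups S1, S4 are pairwise disjoint, so any hitting set needs a separate point for each — at least 2. Hence 2 is optimal.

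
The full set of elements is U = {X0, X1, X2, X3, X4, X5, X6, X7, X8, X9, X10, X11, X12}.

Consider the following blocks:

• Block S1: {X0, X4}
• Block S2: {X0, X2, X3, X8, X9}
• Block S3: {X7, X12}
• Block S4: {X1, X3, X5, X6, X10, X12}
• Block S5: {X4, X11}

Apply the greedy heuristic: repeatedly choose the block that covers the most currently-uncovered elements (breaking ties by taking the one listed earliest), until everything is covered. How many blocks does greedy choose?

4

Greedy: pick S4 (covers 6 new) → pick S2 (covers 4 new) → pick S5 (covers 2 new) → pick S3 (covers 1 new). Total picks: 4.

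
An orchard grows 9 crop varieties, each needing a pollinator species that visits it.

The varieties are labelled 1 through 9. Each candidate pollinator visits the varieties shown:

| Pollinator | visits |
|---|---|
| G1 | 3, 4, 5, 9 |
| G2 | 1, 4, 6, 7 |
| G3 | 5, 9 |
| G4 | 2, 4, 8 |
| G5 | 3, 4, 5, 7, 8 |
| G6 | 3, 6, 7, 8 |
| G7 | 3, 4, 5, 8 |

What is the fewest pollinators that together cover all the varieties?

Take {G1, G2, G4}. Their union is {1, 2, 3, 4, 5, 6, 7, 8, 9}, which is all 9 varieties.
Only G2 contains 1, so G2 is forced; the remaining 5 varieties need at least 2 more pollinators (each remaining pollinator adds at most 3) — so at least 3 pollinators are needed, and 3 is optimal.

3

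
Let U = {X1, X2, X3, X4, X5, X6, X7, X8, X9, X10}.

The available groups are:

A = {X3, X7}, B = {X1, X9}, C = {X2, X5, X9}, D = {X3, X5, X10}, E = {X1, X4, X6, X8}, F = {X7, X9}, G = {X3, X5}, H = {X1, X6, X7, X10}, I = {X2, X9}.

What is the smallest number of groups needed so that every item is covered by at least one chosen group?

Take {A, C, D, E}. Their union is {X1, X2, X3, X4, X5, X6, X7, X8, X9, X10}, which is all 10 items.
No 3 of the 9 groups cover everything (all 84 combinations miss at least one item), so 4 is optimal.

4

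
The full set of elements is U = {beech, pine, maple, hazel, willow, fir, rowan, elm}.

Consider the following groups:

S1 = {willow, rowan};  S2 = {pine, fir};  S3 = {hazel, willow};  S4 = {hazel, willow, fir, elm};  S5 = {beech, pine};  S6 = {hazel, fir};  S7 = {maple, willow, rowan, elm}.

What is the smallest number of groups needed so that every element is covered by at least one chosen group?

3

S5, S6, and S7 cover everything between them: the union {beech, pine, maple, hazel, willow, fir, rowan, elm} is all of U.
Only S5 contains beech, so S5 is forced; the remaining 6 elements need at least 2 more groups (each remaining group adds at most 4) — so at least 3 groups are needed, and 3 is optimal.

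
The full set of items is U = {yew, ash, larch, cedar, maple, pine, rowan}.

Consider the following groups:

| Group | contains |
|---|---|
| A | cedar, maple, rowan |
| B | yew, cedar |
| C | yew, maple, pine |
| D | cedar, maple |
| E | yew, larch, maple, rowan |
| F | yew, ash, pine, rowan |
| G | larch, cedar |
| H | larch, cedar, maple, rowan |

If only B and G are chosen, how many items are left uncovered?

Union of B, G = {yew, larch, cedar}.
Not covered: ash, maple, pine, rowan — 4 items.

4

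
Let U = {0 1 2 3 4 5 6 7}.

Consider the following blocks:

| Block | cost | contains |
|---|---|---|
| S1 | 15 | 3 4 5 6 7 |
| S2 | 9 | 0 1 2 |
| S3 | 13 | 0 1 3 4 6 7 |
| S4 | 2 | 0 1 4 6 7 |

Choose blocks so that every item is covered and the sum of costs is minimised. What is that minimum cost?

S1, S2 together cover every item (S1 ∪ S2 = {0, 1, 2, 3, 4, 5, 6, 7}); total cost 15 + 9 = 24.
The greedy pick S4, S1, S2 costs 26; no covering selection beats 24.

24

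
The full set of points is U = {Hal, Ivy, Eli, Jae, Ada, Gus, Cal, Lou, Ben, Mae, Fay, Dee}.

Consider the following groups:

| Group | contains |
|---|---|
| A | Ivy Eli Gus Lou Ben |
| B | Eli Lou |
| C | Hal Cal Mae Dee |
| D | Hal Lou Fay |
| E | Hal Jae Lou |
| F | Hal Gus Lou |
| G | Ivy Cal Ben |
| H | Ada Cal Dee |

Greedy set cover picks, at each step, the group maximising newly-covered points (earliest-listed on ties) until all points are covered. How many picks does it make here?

Greedy: pick A (covers 5 new) → pick C (covers 4 new) → pick D (covers 1 new) → pick E (covers 1 new) → pick H (covers 1 new). Total picks: 5.

5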